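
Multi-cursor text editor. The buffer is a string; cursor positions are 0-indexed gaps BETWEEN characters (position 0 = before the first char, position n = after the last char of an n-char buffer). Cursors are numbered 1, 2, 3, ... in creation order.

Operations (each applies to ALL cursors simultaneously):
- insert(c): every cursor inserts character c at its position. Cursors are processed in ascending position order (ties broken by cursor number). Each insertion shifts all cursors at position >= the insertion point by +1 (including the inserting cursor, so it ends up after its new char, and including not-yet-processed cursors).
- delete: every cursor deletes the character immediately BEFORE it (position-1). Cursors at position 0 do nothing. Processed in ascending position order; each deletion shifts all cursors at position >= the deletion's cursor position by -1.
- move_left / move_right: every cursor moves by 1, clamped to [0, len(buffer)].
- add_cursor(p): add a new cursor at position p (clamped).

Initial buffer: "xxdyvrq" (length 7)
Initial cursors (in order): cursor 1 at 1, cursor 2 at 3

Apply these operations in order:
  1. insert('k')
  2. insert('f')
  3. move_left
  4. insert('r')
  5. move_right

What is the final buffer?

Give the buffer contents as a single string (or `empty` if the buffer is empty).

Answer: xkrfxdkrfyvrq

Derivation:
After op 1 (insert('k')): buffer="xkxdkyvrq" (len 9), cursors c1@2 c2@5, authorship .1..2....
After op 2 (insert('f')): buffer="xkfxdkfyvrq" (len 11), cursors c1@3 c2@7, authorship .11..22....
After op 3 (move_left): buffer="xkfxdkfyvrq" (len 11), cursors c1@2 c2@6, authorship .11..22....
After op 4 (insert('r')): buffer="xkrfxdkrfyvrq" (len 13), cursors c1@3 c2@8, authorship .111..222....
After op 5 (move_right): buffer="xkrfxdkrfyvrq" (len 13), cursors c1@4 c2@9, authorship .111..222....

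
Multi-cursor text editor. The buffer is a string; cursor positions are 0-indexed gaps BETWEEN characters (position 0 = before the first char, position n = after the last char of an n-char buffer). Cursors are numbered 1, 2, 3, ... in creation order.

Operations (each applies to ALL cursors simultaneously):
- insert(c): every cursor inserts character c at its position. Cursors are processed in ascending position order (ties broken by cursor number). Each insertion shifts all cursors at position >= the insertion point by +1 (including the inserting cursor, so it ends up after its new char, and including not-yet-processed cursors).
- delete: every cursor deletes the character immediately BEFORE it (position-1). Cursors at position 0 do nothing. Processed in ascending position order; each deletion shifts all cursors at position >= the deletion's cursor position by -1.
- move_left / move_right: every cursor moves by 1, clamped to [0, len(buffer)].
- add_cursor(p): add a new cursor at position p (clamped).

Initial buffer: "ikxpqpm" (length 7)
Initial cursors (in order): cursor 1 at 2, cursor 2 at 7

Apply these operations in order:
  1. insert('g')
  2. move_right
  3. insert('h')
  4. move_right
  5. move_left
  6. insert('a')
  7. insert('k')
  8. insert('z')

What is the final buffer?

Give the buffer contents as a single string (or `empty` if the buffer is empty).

After op 1 (insert('g')): buffer="ikgxpqpmg" (len 9), cursors c1@3 c2@9, authorship ..1.....2
After op 2 (move_right): buffer="ikgxpqpmg" (len 9), cursors c1@4 c2@9, authorship ..1.....2
After op 3 (insert('h')): buffer="ikgxhpqpmgh" (len 11), cursors c1@5 c2@11, authorship ..1.1....22
After op 4 (move_right): buffer="ikgxhpqpmgh" (len 11), cursors c1@6 c2@11, authorship ..1.1....22
After op 5 (move_left): buffer="ikgxhpqpmgh" (len 11), cursors c1@5 c2@10, authorship ..1.1....22
After op 6 (insert('a')): buffer="ikgxhapqpmgah" (len 13), cursors c1@6 c2@12, authorship ..1.11....222
After op 7 (insert('k')): buffer="ikgxhakpqpmgakh" (len 15), cursors c1@7 c2@14, authorship ..1.111....2222
After op 8 (insert('z')): buffer="ikgxhakzpqpmgakzh" (len 17), cursors c1@8 c2@16, authorship ..1.1111....22222

Answer: ikgxhakzpqpmgakzh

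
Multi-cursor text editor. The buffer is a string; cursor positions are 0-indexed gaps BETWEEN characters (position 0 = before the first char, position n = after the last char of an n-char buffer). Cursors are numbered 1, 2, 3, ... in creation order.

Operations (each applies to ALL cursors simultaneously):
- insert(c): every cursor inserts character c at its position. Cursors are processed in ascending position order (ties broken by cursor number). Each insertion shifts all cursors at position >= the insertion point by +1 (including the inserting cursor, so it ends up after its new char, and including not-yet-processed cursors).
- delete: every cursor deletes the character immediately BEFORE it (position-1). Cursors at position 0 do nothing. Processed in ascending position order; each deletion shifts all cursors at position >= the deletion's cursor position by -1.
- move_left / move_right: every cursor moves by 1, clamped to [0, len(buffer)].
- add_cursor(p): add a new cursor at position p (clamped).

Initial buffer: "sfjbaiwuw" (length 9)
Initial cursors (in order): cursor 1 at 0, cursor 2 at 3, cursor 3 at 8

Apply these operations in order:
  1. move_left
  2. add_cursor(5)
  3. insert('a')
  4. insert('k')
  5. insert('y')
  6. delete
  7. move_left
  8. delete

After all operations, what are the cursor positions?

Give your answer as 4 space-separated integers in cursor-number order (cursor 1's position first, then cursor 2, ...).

Answer: 0 3 10 7

Derivation:
After op 1 (move_left): buffer="sfjbaiwuw" (len 9), cursors c1@0 c2@2 c3@7, authorship .........
After op 2 (add_cursor(5)): buffer="sfjbaiwuw" (len 9), cursors c1@0 c2@2 c4@5 c3@7, authorship .........
After op 3 (insert('a')): buffer="asfajbaaiwauw" (len 13), cursors c1@1 c2@4 c4@8 c3@11, authorship 1..2...4..3..
After op 4 (insert('k')): buffer="aksfakjbaakiwakuw" (len 17), cursors c1@2 c2@6 c4@11 c3@15, authorship 11..22...44..33..
After op 5 (insert('y')): buffer="akysfakyjbaakyiwakyuw" (len 21), cursors c1@3 c2@8 c4@14 c3@19, authorship 111..222...444..333..
After op 6 (delete): buffer="aksfakjbaakiwakuw" (len 17), cursors c1@2 c2@6 c4@11 c3@15, authorship 11..22...44..33..
After op 7 (move_left): buffer="aksfakjbaakiwakuw" (len 17), cursors c1@1 c2@5 c4@10 c3@14, authorship 11..22...44..33..
After op 8 (delete): buffer="ksfkjbakiwkuw" (len 13), cursors c1@0 c2@3 c4@7 c3@10, authorship 1..2...4..3..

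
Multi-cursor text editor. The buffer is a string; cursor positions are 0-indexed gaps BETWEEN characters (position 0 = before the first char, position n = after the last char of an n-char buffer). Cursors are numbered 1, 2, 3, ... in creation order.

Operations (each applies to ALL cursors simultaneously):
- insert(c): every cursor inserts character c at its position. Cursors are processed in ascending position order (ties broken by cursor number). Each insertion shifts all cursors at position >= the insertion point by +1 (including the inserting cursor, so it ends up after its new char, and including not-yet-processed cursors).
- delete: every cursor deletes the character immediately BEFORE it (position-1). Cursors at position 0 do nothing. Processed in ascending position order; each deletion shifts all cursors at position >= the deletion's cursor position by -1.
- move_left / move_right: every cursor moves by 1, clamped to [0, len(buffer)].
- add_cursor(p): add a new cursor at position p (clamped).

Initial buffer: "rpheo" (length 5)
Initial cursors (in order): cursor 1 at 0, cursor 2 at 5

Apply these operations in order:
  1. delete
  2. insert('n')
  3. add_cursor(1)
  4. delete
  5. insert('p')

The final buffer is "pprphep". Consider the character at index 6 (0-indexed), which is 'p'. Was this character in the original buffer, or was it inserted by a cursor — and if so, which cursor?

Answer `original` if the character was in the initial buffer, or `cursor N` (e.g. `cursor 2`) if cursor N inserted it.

After op 1 (delete): buffer="rphe" (len 4), cursors c1@0 c2@4, authorship ....
After op 2 (insert('n')): buffer="nrphen" (len 6), cursors c1@1 c2@6, authorship 1....2
After op 3 (add_cursor(1)): buffer="nrphen" (len 6), cursors c1@1 c3@1 c2@6, authorship 1....2
After op 4 (delete): buffer="rphe" (len 4), cursors c1@0 c3@0 c2@4, authorship ....
After op 5 (insert('p')): buffer="pprphep" (len 7), cursors c1@2 c3@2 c2@7, authorship 13....2
Authorship (.=original, N=cursor N): 1 3 . . . . 2
Index 6: author = 2

Answer: cursor 2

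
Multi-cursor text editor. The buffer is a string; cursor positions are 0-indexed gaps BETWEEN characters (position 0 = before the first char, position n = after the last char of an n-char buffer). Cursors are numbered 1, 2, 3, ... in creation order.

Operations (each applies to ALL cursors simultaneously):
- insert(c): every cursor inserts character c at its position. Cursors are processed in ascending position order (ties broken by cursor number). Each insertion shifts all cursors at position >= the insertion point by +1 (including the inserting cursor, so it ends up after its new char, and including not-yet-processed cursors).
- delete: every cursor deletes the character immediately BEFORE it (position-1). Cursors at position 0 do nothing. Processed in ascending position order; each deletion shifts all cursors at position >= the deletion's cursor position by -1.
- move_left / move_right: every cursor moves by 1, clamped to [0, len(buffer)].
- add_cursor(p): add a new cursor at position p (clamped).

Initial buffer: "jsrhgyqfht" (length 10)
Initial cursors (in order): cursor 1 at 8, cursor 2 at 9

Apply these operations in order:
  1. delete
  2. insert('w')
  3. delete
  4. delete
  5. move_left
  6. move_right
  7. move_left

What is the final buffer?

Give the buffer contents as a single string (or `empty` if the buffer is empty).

After op 1 (delete): buffer="jsrhgyqt" (len 8), cursors c1@7 c2@7, authorship ........
After op 2 (insert('w')): buffer="jsrhgyqwwt" (len 10), cursors c1@9 c2@9, authorship .......12.
After op 3 (delete): buffer="jsrhgyqt" (len 8), cursors c1@7 c2@7, authorship ........
After op 4 (delete): buffer="jsrhgt" (len 6), cursors c1@5 c2@5, authorship ......
After op 5 (move_left): buffer="jsrhgt" (len 6), cursors c1@4 c2@4, authorship ......
After op 6 (move_right): buffer="jsrhgt" (len 6), cursors c1@5 c2@5, authorship ......
After op 7 (move_left): buffer="jsrhgt" (len 6), cursors c1@4 c2@4, authorship ......

Answer: jsrhgt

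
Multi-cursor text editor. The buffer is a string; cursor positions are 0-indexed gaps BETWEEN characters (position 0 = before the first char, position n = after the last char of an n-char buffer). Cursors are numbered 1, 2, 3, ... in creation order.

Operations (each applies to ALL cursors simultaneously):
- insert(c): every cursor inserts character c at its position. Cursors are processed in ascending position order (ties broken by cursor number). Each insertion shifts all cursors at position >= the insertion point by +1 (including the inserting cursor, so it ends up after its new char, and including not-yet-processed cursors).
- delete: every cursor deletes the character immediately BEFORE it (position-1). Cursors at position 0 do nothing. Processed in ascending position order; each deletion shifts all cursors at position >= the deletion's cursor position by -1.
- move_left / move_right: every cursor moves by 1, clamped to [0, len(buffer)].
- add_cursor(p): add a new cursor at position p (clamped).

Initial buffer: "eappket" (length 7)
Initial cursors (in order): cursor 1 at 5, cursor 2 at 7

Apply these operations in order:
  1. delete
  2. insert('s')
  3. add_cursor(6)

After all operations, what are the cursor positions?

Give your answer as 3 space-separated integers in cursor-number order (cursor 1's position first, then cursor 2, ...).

Answer: 5 7 6

Derivation:
After op 1 (delete): buffer="eappe" (len 5), cursors c1@4 c2@5, authorship .....
After op 2 (insert('s')): buffer="eappses" (len 7), cursors c1@5 c2@7, authorship ....1.2
After op 3 (add_cursor(6)): buffer="eappses" (len 7), cursors c1@5 c3@6 c2@7, authorship ....1.2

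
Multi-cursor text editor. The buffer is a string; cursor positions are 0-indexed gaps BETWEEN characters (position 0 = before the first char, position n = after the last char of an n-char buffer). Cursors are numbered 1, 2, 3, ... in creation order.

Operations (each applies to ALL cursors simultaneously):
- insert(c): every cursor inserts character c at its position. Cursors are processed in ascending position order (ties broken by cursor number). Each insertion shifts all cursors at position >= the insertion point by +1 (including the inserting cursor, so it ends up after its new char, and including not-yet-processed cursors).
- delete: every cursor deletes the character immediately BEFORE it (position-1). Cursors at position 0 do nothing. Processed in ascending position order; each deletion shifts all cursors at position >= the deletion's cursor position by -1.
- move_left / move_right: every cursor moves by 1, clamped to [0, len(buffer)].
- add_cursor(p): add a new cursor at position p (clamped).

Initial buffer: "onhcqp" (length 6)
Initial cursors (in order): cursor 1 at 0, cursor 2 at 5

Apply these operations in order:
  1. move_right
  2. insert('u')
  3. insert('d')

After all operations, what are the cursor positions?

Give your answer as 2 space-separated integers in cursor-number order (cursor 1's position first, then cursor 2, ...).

After op 1 (move_right): buffer="onhcqp" (len 6), cursors c1@1 c2@6, authorship ......
After op 2 (insert('u')): buffer="ounhcqpu" (len 8), cursors c1@2 c2@8, authorship .1.....2
After op 3 (insert('d')): buffer="oudnhcqpud" (len 10), cursors c1@3 c2@10, authorship .11.....22

Answer: 3 10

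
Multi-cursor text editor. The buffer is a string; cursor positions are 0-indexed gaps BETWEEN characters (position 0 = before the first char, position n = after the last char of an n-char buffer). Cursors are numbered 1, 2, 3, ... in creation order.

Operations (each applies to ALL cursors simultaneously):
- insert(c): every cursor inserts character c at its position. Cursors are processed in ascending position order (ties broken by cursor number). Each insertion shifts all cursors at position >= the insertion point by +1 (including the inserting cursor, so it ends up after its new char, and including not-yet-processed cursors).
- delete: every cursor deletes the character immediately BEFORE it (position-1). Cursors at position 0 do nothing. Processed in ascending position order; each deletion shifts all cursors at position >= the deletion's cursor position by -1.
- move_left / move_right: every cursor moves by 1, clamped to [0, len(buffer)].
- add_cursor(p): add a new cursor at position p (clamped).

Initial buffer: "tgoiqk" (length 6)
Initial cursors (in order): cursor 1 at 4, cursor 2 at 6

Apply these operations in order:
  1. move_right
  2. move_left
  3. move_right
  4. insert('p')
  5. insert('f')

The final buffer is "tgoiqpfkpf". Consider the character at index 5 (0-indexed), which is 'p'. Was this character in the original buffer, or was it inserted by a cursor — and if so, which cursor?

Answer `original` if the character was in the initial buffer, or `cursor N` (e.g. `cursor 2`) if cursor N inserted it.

Answer: cursor 1

Derivation:
After op 1 (move_right): buffer="tgoiqk" (len 6), cursors c1@5 c2@6, authorship ......
After op 2 (move_left): buffer="tgoiqk" (len 6), cursors c1@4 c2@5, authorship ......
After op 3 (move_right): buffer="tgoiqk" (len 6), cursors c1@5 c2@6, authorship ......
After op 4 (insert('p')): buffer="tgoiqpkp" (len 8), cursors c1@6 c2@8, authorship .....1.2
After op 5 (insert('f')): buffer="tgoiqpfkpf" (len 10), cursors c1@7 c2@10, authorship .....11.22
Authorship (.=original, N=cursor N): . . . . . 1 1 . 2 2
Index 5: author = 1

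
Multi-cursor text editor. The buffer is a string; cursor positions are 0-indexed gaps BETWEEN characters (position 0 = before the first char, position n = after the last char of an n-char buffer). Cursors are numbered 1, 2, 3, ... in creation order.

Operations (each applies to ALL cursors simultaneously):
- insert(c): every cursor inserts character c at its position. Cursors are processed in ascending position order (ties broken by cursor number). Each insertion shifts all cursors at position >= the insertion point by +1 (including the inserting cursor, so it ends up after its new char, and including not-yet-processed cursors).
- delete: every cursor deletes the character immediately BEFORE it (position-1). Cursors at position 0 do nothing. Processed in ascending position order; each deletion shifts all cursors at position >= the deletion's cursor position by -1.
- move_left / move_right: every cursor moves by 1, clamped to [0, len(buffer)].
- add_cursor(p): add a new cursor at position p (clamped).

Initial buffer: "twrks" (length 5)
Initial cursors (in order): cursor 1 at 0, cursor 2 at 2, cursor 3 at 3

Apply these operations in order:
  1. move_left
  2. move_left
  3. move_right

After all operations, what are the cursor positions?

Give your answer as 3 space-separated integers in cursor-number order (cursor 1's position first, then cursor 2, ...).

Answer: 1 1 2

Derivation:
After op 1 (move_left): buffer="twrks" (len 5), cursors c1@0 c2@1 c3@2, authorship .....
After op 2 (move_left): buffer="twrks" (len 5), cursors c1@0 c2@0 c3@1, authorship .....
After op 3 (move_right): buffer="twrks" (len 5), cursors c1@1 c2@1 c3@2, authorship .....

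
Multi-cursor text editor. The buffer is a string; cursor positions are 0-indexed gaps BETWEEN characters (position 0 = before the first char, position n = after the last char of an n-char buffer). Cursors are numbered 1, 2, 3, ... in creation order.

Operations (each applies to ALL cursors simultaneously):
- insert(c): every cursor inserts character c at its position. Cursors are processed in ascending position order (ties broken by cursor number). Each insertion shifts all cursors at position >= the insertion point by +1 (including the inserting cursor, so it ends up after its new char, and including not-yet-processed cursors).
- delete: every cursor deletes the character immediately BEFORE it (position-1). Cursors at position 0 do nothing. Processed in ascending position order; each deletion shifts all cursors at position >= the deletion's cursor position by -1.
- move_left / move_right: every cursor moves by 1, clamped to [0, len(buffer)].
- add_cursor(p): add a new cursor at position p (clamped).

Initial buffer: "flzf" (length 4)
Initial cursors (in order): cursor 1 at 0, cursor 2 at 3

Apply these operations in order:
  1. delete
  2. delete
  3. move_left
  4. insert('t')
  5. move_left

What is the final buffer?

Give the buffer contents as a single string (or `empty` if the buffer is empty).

After op 1 (delete): buffer="flf" (len 3), cursors c1@0 c2@2, authorship ...
After op 2 (delete): buffer="ff" (len 2), cursors c1@0 c2@1, authorship ..
After op 3 (move_left): buffer="ff" (len 2), cursors c1@0 c2@0, authorship ..
After op 4 (insert('t')): buffer="ttff" (len 4), cursors c1@2 c2@2, authorship 12..
After op 5 (move_left): buffer="ttff" (len 4), cursors c1@1 c2@1, authorship 12..

Answer: ttff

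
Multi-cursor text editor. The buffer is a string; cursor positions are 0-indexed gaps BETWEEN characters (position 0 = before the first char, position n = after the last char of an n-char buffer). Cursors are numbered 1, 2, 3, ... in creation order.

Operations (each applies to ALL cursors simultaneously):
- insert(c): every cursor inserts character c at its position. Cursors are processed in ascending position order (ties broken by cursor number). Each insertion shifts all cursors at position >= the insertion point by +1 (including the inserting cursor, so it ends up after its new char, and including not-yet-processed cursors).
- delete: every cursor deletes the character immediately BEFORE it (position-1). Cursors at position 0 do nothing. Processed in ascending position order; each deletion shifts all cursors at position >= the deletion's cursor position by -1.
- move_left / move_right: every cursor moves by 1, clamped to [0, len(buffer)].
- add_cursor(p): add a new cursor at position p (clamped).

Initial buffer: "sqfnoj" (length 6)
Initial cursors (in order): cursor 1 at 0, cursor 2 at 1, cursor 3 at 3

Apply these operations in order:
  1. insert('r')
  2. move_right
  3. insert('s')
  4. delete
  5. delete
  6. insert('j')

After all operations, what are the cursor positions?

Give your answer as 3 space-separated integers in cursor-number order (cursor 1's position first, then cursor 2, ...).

After op 1 (insert('r')): buffer="rsrqfrnoj" (len 9), cursors c1@1 c2@3 c3@6, authorship 1.2..3...
After op 2 (move_right): buffer="rsrqfrnoj" (len 9), cursors c1@2 c2@4 c3@7, authorship 1.2..3...
After op 3 (insert('s')): buffer="rssrqsfrnsoj" (len 12), cursors c1@3 c2@6 c3@10, authorship 1.12.2.3.3..
After op 4 (delete): buffer="rsrqfrnoj" (len 9), cursors c1@2 c2@4 c3@7, authorship 1.2..3...
After op 5 (delete): buffer="rrfroj" (len 6), cursors c1@1 c2@2 c3@4, authorship 12.3..
After op 6 (insert('j')): buffer="rjrjfrjoj" (len 9), cursors c1@2 c2@4 c3@7, authorship 1122.33..

Answer: 2 4 7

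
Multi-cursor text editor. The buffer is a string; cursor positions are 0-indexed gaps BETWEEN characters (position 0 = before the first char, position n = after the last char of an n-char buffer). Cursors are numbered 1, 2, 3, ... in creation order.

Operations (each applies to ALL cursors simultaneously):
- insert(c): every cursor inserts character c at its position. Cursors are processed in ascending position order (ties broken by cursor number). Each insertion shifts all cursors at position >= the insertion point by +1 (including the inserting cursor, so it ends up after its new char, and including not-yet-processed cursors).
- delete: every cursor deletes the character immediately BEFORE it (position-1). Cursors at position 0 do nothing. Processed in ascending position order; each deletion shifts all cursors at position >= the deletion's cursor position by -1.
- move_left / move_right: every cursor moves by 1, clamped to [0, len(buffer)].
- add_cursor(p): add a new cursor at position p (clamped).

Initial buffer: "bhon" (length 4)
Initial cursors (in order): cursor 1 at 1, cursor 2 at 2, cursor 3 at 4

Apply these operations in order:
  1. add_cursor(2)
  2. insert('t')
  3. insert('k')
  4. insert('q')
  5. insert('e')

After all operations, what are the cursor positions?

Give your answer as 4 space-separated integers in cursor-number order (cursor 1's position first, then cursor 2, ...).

After op 1 (add_cursor(2)): buffer="bhon" (len 4), cursors c1@1 c2@2 c4@2 c3@4, authorship ....
After op 2 (insert('t')): buffer="bthttont" (len 8), cursors c1@2 c2@5 c4@5 c3@8, authorship .1.24..3
After op 3 (insert('k')): buffer="btkhttkkontk" (len 12), cursors c1@3 c2@8 c4@8 c3@12, authorship .11.2424..33
After op 4 (insert('q')): buffer="btkqhttkkqqontkq" (len 16), cursors c1@4 c2@11 c4@11 c3@16, authorship .111.242424..333
After op 5 (insert('e')): buffer="btkqehttkkqqeeontkqe" (len 20), cursors c1@5 c2@14 c4@14 c3@20, authorship .1111.24242424..3333

Answer: 5 14 20 14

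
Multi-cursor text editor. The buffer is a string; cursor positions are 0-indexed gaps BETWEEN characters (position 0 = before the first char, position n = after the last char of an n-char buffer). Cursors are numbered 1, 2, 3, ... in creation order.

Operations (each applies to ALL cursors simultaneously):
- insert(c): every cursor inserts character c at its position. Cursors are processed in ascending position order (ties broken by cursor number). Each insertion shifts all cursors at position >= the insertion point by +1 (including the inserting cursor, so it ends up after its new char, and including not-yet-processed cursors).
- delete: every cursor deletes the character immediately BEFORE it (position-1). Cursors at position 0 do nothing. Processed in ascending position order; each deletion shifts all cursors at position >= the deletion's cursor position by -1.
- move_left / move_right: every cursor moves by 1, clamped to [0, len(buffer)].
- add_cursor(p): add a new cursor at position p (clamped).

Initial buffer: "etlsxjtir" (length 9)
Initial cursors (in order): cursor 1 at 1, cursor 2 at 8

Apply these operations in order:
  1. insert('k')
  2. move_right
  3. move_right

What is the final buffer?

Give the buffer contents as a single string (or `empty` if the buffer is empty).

After op 1 (insert('k')): buffer="ektlsxjtikr" (len 11), cursors c1@2 c2@10, authorship .1.......2.
After op 2 (move_right): buffer="ektlsxjtikr" (len 11), cursors c1@3 c2@11, authorship .1.......2.
After op 3 (move_right): buffer="ektlsxjtikr" (len 11), cursors c1@4 c2@11, authorship .1.......2.

Answer: ektlsxjtikr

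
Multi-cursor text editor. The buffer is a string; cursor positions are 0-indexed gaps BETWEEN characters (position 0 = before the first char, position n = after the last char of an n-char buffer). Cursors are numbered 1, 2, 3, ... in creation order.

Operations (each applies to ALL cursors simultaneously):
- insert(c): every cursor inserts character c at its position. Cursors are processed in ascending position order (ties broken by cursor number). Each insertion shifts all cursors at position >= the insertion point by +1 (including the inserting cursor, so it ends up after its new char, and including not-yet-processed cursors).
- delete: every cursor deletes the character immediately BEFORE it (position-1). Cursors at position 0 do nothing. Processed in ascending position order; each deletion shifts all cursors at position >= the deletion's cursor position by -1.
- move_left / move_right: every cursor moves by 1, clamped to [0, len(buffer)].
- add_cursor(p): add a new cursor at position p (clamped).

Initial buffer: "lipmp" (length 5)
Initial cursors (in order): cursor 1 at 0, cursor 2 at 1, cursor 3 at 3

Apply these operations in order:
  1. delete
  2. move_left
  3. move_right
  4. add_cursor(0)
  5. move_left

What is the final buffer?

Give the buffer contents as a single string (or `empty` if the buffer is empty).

Answer: imp

Derivation:
After op 1 (delete): buffer="imp" (len 3), cursors c1@0 c2@0 c3@1, authorship ...
After op 2 (move_left): buffer="imp" (len 3), cursors c1@0 c2@0 c3@0, authorship ...
After op 3 (move_right): buffer="imp" (len 3), cursors c1@1 c2@1 c3@1, authorship ...
After op 4 (add_cursor(0)): buffer="imp" (len 3), cursors c4@0 c1@1 c2@1 c3@1, authorship ...
After op 5 (move_left): buffer="imp" (len 3), cursors c1@0 c2@0 c3@0 c4@0, authorship ...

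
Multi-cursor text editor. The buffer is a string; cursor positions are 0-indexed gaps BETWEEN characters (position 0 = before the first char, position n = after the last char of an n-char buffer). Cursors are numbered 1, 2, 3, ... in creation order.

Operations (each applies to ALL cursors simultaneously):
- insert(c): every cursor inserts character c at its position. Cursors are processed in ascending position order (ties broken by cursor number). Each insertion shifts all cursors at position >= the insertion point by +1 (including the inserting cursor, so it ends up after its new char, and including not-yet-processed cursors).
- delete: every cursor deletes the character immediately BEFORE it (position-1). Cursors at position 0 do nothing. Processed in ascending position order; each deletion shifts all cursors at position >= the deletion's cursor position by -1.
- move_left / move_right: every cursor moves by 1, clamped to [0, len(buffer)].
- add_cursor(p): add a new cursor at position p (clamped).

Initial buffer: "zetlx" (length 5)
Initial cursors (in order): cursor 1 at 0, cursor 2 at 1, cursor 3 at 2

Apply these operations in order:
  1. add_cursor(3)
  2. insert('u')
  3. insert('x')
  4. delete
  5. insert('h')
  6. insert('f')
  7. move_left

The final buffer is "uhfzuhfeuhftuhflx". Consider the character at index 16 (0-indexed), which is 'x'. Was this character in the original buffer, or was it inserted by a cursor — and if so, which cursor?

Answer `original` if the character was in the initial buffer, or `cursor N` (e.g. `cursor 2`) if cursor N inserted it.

After op 1 (add_cursor(3)): buffer="zetlx" (len 5), cursors c1@0 c2@1 c3@2 c4@3, authorship .....
After op 2 (insert('u')): buffer="uzueutulx" (len 9), cursors c1@1 c2@3 c3@5 c4@7, authorship 1.2.3.4..
After op 3 (insert('x')): buffer="uxzuxeuxtuxlx" (len 13), cursors c1@2 c2@5 c3@8 c4@11, authorship 11.22.33.44..
After op 4 (delete): buffer="uzueutulx" (len 9), cursors c1@1 c2@3 c3@5 c4@7, authorship 1.2.3.4..
After op 5 (insert('h')): buffer="uhzuheuhtuhlx" (len 13), cursors c1@2 c2@5 c3@8 c4@11, authorship 11.22.33.44..
After op 6 (insert('f')): buffer="uhfzuhfeuhftuhflx" (len 17), cursors c1@3 c2@7 c3@11 c4@15, authorship 111.222.333.444..
After op 7 (move_left): buffer="uhfzuhfeuhftuhflx" (len 17), cursors c1@2 c2@6 c3@10 c4@14, authorship 111.222.333.444..
Authorship (.=original, N=cursor N): 1 1 1 . 2 2 2 . 3 3 3 . 4 4 4 . .
Index 16: author = original

Answer: original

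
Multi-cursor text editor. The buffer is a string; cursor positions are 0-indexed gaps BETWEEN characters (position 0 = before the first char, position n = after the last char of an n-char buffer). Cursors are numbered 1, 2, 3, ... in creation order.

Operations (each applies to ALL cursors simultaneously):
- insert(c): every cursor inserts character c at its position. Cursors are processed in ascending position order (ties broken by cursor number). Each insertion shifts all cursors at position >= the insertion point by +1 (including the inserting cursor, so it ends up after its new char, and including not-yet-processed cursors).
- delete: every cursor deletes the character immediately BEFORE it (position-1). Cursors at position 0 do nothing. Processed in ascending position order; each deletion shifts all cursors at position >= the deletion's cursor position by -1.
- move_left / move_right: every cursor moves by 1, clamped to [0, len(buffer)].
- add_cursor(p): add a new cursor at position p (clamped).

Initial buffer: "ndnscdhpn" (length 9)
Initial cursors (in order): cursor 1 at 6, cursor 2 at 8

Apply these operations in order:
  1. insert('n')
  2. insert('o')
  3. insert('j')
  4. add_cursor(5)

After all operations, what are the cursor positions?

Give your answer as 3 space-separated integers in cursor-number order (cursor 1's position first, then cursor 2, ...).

After op 1 (insert('n')): buffer="ndnscdnhpnn" (len 11), cursors c1@7 c2@10, authorship ......1..2.
After op 2 (insert('o')): buffer="ndnscdnohpnon" (len 13), cursors c1@8 c2@12, authorship ......11..22.
After op 3 (insert('j')): buffer="ndnscdnojhpnojn" (len 15), cursors c1@9 c2@14, authorship ......111..222.
After op 4 (add_cursor(5)): buffer="ndnscdnojhpnojn" (len 15), cursors c3@5 c1@9 c2@14, authorship ......111..222.

Answer: 9 14 5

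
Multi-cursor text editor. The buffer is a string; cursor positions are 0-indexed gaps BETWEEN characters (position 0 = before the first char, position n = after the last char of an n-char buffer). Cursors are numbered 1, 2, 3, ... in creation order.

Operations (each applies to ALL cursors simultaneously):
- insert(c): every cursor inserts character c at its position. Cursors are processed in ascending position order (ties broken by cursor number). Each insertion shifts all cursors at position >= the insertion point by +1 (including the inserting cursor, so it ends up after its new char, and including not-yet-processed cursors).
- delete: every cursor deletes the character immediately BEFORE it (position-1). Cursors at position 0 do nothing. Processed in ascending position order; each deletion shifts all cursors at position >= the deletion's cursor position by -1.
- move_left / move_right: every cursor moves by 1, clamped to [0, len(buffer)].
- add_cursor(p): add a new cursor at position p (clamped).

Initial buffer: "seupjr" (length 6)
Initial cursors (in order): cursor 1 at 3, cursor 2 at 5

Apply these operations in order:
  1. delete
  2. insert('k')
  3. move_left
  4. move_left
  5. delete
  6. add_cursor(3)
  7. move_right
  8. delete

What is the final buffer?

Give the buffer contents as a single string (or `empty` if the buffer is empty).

After op 1 (delete): buffer="sepr" (len 4), cursors c1@2 c2@3, authorship ....
After op 2 (insert('k')): buffer="sekpkr" (len 6), cursors c1@3 c2@5, authorship ..1.2.
After op 3 (move_left): buffer="sekpkr" (len 6), cursors c1@2 c2@4, authorship ..1.2.
After op 4 (move_left): buffer="sekpkr" (len 6), cursors c1@1 c2@3, authorship ..1.2.
After op 5 (delete): buffer="epkr" (len 4), cursors c1@0 c2@1, authorship ..2.
After op 6 (add_cursor(3)): buffer="epkr" (len 4), cursors c1@0 c2@1 c3@3, authorship ..2.
After op 7 (move_right): buffer="epkr" (len 4), cursors c1@1 c2@2 c3@4, authorship ..2.
After op 8 (delete): buffer="k" (len 1), cursors c1@0 c2@0 c3@1, authorship 2

Answer: k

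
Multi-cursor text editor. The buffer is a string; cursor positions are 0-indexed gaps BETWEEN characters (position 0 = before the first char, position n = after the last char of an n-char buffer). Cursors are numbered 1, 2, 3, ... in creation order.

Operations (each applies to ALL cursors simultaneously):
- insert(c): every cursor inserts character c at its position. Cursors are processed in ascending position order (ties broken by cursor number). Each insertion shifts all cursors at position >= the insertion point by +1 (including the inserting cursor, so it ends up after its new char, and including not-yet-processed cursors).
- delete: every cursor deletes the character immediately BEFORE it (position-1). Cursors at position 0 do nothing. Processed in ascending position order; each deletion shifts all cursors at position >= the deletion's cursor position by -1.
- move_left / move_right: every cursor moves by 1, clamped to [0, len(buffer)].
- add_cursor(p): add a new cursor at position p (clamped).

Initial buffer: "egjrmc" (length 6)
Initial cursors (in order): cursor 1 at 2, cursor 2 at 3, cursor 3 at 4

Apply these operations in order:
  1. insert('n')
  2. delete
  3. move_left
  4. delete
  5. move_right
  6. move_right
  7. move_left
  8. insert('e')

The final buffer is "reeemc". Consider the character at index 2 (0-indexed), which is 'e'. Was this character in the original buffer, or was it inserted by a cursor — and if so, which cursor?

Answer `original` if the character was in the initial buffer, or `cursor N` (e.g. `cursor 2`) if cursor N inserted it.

After op 1 (insert('n')): buffer="egnjnrnmc" (len 9), cursors c1@3 c2@5 c3@7, authorship ..1.2.3..
After op 2 (delete): buffer="egjrmc" (len 6), cursors c1@2 c2@3 c3@4, authorship ......
After op 3 (move_left): buffer="egjrmc" (len 6), cursors c1@1 c2@2 c3@3, authorship ......
After op 4 (delete): buffer="rmc" (len 3), cursors c1@0 c2@0 c3@0, authorship ...
After op 5 (move_right): buffer="rmc" (len 3), cursors c1@1 c2@1 c3@1, authorship ...
After op 6 (move_right): buffer="rmc" (len 3), cursors c1@2 c2@2 c3@2, authorship ...
After op 7 (move_left): buffer="rmc" (len 3), cursors c1@1 c2@1 c3@1, authorship ...
After op 8 (insert('e')): buffer="reeemc" (len 6), cursors c1@4 c2@4 c3@4, authorship .123..
Authorship (.=original, N=cursor N): . 1 2 3 . .
Index 2: author = 2

Answer: cursor 2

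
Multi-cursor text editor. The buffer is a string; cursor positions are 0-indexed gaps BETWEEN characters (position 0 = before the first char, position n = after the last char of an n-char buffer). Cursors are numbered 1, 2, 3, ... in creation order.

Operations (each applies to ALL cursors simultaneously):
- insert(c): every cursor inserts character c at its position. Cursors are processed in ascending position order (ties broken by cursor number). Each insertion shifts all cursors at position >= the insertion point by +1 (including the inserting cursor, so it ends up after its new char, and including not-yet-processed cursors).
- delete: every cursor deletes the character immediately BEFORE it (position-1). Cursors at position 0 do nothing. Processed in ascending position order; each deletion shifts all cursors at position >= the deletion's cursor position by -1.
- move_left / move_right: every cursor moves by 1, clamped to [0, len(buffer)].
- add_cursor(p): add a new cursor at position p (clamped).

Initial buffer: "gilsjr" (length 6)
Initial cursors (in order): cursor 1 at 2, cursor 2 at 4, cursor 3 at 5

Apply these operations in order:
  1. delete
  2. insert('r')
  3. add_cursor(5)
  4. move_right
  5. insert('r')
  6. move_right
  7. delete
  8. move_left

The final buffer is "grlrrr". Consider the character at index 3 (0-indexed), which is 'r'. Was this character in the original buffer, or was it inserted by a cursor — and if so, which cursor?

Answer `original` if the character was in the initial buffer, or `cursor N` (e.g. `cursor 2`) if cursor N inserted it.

After op 1 (delete): buffer="glr" (len 3), cursors c1@1 c2@2 c3@2, authorship ...
After op 2 (insert('r')): buffer="grlrrr" (len 6), cursors c1@2 c2@5 c3@5, authorship .1.23.
After op 3 (add_cursor(5)): buffer="grlrrr" (len 6), cursors c1@2 c2@5 c3@5 c4@5, authorship .1.23.
After op 4 (move_right): buffer="grlrrr" (len 6), cursors c1@3 c2@6 c3@6 c4@6, authorship .1.23.
After op 5 (insert('r')): buffer="grlrrrrrrr" (len 10), cursors c1@4 c2@10 c3@10 c4@10, authorship .1.123.234
After op 6 (move_right): buffer="grlrrrrrrr" (len 10), cursors c1@5 c2@10 c3@10 c4@10, authorship .1.123.234
After op 7 (delete): buffer="grlrrr" (len 6), cursors c1@4 c2@6 c3@6 c4@6, authorship .1.13.
After op 8 (move_left): buffer="grlrrr" (len 6), cursors c1@3 c2@5 c3@5 c4@5, authorship .1.13.
Authorship (.=original, N=cursor N): . 1 . 1 3 .
Index 3: author = 1

Answer: cursor 1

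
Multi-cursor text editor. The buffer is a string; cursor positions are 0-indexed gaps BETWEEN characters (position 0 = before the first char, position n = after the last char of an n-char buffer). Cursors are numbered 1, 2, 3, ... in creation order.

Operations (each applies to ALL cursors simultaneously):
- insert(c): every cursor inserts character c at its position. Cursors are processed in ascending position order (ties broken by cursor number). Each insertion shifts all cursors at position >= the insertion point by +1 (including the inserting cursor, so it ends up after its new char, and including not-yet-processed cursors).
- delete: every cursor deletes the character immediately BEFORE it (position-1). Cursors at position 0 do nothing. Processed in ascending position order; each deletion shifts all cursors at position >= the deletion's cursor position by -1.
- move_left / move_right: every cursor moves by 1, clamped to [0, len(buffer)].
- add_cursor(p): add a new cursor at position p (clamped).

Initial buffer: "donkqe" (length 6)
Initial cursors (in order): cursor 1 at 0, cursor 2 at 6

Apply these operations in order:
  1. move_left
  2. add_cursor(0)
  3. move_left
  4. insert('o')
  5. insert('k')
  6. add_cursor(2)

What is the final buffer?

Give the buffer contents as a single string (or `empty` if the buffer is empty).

Answer: ookkdonkokqe

Derivation:
After op 1 (move_left): buffer="donkqe" (len 6), cursors c1@0 c2@5, authorship ......
After op 2 (add_cursor(0)): buffer="donkqe" (len 6), cursors c1@0 c3@0 c2@5, authorship ......
After op 3 (move_left): buffer="donkqe" (len 6), cursors c1@0 c3@0 c2@4, authorship ......
After op 4 (insert('o')): buffer="oodonkoqe" (len 9), cursors c1@2 c3@2 c2@7, authorship 13....2..
After op 5 (insert('k')): buffer="ookkdonkokqe" (len 12), cursors c1@4 c3@4 c2@10, authorship 1313....22..
After op 6 (add_cursor(2)): buffer="ookkdonkokqe" (len 12), cursors c4@2 c1@4 c3@4 c2@10, authorship 1313....22..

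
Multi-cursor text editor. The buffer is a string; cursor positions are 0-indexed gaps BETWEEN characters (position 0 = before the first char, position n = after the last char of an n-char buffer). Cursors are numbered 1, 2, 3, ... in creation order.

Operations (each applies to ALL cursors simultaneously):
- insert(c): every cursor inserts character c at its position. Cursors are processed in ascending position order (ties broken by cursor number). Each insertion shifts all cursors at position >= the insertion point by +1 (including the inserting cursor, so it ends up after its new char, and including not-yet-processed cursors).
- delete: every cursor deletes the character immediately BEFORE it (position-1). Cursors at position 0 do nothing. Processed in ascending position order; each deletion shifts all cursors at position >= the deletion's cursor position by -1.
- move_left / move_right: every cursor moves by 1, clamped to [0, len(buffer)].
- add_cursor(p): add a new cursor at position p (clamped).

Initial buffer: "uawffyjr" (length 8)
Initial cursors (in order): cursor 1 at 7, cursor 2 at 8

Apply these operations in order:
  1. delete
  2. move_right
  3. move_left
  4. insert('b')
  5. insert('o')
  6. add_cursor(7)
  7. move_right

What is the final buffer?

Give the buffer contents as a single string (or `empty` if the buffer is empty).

After op 1 (delete): buffer="uawffy" (len 6), cursors c1@6 c2@6, authorship ......
After op 2 (move_right): buffer="uawffy" (len 6), cursors c1@6 c2@6, authorship ......
After op 3 (move_left): buffer="uawffy" (len 6), cursors c1@5 c2@5, authorship ......
After op 4 (insert('b')): buffer="uawffbby" (len 8), cursors c1@7 c2@7, authorship .....12.
After op 5 (insert('o')): buffer="uawffbbooy" (len 10), cursors c1@9 c2@9, authorship .....1212.
After op 6 (add_cursor(7)): buffer="uawffbbooy" (len 10), cursors c3@7 c1@9 c2@9, authorship .....1212.
After op 7 (move_right): buffer="uawffbbooy" (len 10), cursors c3@8 c1@10 c2@10, authorship .....1212.

Answer: uawffbbooy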